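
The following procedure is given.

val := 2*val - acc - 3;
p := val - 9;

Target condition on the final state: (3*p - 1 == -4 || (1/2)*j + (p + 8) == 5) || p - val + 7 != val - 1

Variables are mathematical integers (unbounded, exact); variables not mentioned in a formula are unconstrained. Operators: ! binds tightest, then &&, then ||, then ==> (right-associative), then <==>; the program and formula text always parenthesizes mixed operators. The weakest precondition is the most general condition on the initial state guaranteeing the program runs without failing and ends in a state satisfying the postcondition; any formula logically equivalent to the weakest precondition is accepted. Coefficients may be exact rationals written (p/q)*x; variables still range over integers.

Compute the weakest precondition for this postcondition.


Working backward. After the program, the postcondition (3*p - 1 == -4 || (1/2)*j + (p + 8) == 5) || p - val + 7 != val - 1 must hold; in canonical form it is 3*p == -3 || (1/2)*j + p == -3 || p != 2*val - 8.
Before p := val - 9: 3*val == 24 || (1/2)*j + val == 6 || val != -1
Before val := 2*val - acc - 3: 6*val == 3*acc + 33 || (1/2)*j + 2*val == acc + 9 || 2*val != acc + 2
Answer: WP = 6*val == 3*acc + 33 || (1/2)*j + 2*val == acc + 9 || 2*val != acc + 2


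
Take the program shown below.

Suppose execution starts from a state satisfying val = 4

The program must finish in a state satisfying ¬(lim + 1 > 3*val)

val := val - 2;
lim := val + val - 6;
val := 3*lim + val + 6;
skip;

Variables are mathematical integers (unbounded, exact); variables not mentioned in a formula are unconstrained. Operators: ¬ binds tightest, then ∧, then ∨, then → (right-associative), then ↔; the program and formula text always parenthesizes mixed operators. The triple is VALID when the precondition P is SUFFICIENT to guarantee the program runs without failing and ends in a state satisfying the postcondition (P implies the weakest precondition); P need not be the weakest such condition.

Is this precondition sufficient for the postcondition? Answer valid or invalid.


Working backward. After the program, the postcondition ¬(lim + 1 > 3*val) must hold; in canonical form it is ¬(lim > 3*val - 1).
Before skip: ¬(lim > 3*val - 1)
Before val := 3*lim + val + 6: ¬(8*lim + 3*val < -17)
Before lim := val + val - 6: ¬(19*val < 31)
Before val := val - 2: ¬(19*val < 69)
The weakest precondition is ¬(19*val < 69).
Check whether val = 4 implies it.
Every state satisfying the precondition satisfies the weakest precondition: the implication holds.
Answer: valid


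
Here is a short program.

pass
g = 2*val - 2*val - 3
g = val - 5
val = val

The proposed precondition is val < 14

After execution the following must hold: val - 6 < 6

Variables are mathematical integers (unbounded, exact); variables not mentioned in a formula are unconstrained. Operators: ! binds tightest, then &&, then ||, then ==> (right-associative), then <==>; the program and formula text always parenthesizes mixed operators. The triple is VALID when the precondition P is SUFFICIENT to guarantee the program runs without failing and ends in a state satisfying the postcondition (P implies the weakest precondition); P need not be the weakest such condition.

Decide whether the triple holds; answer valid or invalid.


Working backward. After the program, the postcondition val - 6 < 6 must hold; in canonical form it is val < 12.
Before val := val: val < 12
Before g := val - 5: val < 12
Before g := 2*val - 2*val - 3: val < 12
Before skip: val < 12
The weakest precondition is val < 12.
Check whether val < 14 implies it.
Countermodel: at the initial state val = 12, the precondition holds but the weakest precondition fails.
Answer: invalid


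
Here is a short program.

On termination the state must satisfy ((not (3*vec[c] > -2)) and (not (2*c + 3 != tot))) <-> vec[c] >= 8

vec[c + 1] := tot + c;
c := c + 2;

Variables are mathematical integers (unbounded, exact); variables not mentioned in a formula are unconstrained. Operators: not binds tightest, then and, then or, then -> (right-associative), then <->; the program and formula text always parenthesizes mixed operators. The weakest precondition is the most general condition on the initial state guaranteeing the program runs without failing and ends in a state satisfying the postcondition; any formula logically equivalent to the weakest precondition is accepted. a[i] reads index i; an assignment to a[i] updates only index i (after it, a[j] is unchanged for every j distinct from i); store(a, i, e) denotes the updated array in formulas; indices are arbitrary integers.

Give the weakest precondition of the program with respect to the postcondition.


Working backward. After the program, the postcondition ((not (3*vec[c] > -2)) and (not (2*c + 3 != tot))) <-> vec[c] >= 8 must hold; in canonical form it is ((not (3*vec[c] > -2)) and (not (2*c != tot - 3))) <-> vec[c] >= 8.
Before c := c + 2: ((not (3*vec[c + 2] > -2)) and (not (2*c != tot - 7))) <-> vec[c + 2] >= 8
Before vec[c + 1] := tot + c: ((not (3*store(vec, c + 1, c + tot)[c + 2] > -2)) and (not (2*c != tot - 7))) <-> store(vec, c + 1, c + tot)[c + 2] >= 8
Answer: WP = ((not (3*store(vec, c + 1, c + tot)[c + 2] > -2)) and (not (2*c != tot - 7))) <-> store(vec, c + 1, c + tot)[c + 2] >= 8


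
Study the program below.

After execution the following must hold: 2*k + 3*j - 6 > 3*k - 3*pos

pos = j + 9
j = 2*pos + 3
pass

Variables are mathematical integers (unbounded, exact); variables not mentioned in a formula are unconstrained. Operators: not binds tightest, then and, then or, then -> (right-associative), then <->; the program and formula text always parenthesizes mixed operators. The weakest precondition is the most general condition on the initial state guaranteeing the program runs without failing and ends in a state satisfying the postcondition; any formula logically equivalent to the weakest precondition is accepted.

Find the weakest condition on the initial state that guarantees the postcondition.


Working backward. After the program, the postcondition 2*k + 3*j - 6 > 3*k - 3*pos must hold; in canonical form it is 3*j + 3*pos > k + 6.
Before skip: 3*j + 3*pos > k + 6
Before j := 2*pos + 3: 9*pos > k - 3
Before pos := j + 9: 9*j > k - 84
Answer: WP = 9*j > k - 84


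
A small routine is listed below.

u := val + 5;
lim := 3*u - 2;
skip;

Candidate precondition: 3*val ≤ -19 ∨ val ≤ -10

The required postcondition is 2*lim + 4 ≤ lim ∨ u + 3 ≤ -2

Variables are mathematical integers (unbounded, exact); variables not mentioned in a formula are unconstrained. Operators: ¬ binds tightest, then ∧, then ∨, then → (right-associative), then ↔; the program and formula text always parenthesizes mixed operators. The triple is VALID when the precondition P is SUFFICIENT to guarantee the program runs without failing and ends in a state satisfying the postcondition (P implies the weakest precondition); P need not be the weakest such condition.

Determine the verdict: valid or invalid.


Working backward. After the program, the postcondition 2*lim + 4 ≤ lim ∨ u + 3 ≤ -2 must hold; in canonical form it is lim ≤ -4 ∨ u ≤ -5.
Before skip: lim ≤ -4 ∨ u ≤ -5
Before lim := 3*u - 2: 3*u ≤ -2 ∨ u ≤ -5
Before u := val + 5: 3*val ≤ -17 ∨ val ≤ -10
The weakest precondition is 3*val ≤ -17 ∨ val ≤ -10.
Check whether 3*val ≤ -19 ∨ val ≤ -10 implies it.
Every state satisfying the precondition satisfies the weakest precondition: the implication holds.
Answer: valid


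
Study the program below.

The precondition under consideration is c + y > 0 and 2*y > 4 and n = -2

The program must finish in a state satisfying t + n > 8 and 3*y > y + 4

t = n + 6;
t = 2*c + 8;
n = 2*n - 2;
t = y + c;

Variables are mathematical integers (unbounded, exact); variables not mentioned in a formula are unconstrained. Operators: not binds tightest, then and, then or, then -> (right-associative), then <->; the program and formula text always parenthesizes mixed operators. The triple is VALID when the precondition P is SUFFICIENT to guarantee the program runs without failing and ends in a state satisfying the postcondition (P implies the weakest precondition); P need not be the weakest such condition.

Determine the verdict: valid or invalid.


Working backward. After the program, the postcondition t + n > 8 and 3*y > y + 4 must hold; in canonical form it is n + t > 8 and 2*y > 4.
Before t := y + c: c + n + y > 8 and 2*y > 4
Before n := 2*n - 2: c + 2*n + y > 10 and 2*y > 4
Before t := 2*c + 8: c + 2*n + y > 10 and 2*y > 4
Before t := n + 6: c + 2*n + y > 10 and 2*y > 4
The weakest precondition is c + 2*n + y > 10 and 2*y > 4.
Check whether c + y > 0 and 2*y > 4 and n = -2 implies it.
Countermodel: at the initial state c = -2, n = -2, y = 3, the precondition holds but the weakest precondition fails.
Answer: invalid


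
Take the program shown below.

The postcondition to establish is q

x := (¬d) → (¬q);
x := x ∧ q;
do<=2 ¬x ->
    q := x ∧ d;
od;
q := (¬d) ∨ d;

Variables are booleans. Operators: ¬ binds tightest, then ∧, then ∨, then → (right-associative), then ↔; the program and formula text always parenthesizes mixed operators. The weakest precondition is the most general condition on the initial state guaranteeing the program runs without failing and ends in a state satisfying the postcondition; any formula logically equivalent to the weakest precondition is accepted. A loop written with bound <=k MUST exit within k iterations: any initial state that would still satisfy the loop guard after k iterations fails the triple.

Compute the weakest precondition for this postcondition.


Working backward. After the program, q must hold.
Before q := (¬d) ∨ d: true
Before the loop (bound <=2), unroll the exhaustion recursion (WP_0 = exit-now case; WP_j = one more guarded iteration, up to j = 2):
  WP_0: x
  WP_1: (¬x) → x
  WP_2: (¬x) → ((¬x) → x)
So before the loop: (¬x) → ((¬x) → x)
Before x := x ∧ q: (¬(x ∧ q)) → ((¬(x ∧ q)) → (x ∧ q))
Before x := (¬d) → (¬q): (¬(((¬d) → (¬q)) ∧ q)) → ((¬(((¬d) → (¬q)) ∧ q)) → (((¬d) → (¬q)) ∧ q))
Answer: WP = (¬(((¬d) → (¬q)) ∧ q)) → ((¬(((¬d) → (¬q)) ∧ q)) → (((¬d) → (¬q)) ∧ q))


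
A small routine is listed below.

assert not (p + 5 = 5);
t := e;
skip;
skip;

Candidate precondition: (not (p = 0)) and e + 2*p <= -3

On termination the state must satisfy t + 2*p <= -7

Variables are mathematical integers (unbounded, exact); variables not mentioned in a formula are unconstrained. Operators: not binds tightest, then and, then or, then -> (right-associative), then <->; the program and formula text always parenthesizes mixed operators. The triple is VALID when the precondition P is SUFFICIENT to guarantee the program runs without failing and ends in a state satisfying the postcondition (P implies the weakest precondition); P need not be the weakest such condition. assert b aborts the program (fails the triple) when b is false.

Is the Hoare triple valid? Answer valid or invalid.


Working backward. After the program, the postcondition t + 2*p <= -7 must hold; in canonical form it is 2*p + t <= -7.
Before skip: 2*p + t <= -7
Before skip: 2*p + t <= -7
Before t := e: e + 2*p <= -7
Before assert not (p + 5 = 5): (not (p = 0)) and e + 2*p <= -7
The weakest precondition is (not (p = 0)) and e + 2*p <= -7.
Check whether (not (p = 0)) and e + 2*p <= -3 implies it.
Countermodel: at the initial state e = -8, p = 1, the precondition holds but the weakest precondition fails.
Answer: invalid


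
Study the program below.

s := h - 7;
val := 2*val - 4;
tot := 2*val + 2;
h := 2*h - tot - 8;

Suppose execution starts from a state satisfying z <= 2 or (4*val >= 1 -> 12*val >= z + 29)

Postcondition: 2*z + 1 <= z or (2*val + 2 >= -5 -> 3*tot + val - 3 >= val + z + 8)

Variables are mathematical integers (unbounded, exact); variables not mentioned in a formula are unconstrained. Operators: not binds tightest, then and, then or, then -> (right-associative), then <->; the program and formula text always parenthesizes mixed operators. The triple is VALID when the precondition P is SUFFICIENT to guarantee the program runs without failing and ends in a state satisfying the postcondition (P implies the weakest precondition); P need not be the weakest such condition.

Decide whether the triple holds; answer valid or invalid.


Working backward. After the program, the postcondition 2*z + 1 <= z or (2*val + 2 >= -5 -> 3*tot + val - 3 >= val + z + 8) must hold; in canonical form it is z <= -1 or (2*val >= -7 -> 3*tot >= z + 11).
Before h := 2*h - tot - 8: z <= -1 or (2*val >= -7 -> 3*tot >= z + 11)
Before tot := 2*val + 2: z <= -1 or (2*val >= -7 -> 6*val >= z + 5)
Before val := 2*val - 4: z <= -1 or (4*val >= 1 -> 12*val >= z + 29)
Before s := h - 7: z <= -1 or (4*val >= 1 -> 12*val >= z + 29)
The weakest precondition is z <= -1 or (4*val >= 1 -> 12*val >= z + 29).
Check whether z <= 2 or (4*val >= 1 -> 12*val >= z + 29) implies it.
Countermodel: at the initial state val = 1, z = 0, the precondition holds but the weakest precondition fails.
Answer: invalid


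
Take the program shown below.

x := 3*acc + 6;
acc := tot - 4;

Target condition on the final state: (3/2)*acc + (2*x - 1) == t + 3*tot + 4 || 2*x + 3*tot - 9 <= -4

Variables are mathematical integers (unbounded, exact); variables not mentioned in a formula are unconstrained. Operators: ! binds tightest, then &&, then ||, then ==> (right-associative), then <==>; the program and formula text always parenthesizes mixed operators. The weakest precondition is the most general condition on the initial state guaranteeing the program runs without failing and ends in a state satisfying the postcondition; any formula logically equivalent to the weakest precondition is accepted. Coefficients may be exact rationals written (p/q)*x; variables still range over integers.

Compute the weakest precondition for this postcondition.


Working backward. After the program, the postcondition (3/2)*acc + (2*x - 1) == t + 3*tot + 4 || 2*x + 3*tot - 9 <= -4 must hold; in canonical form it is (3/2)*acc + 2*x == t + 3*tot + 5 || 3*tot + 2*x <= 5.
Before acc := tot - 4: 2*x == t + (3/2)*tot + 11 || 3*tot + 2*x <= 5
Before x := 3*acc + 6: 6*acc == t + (3/2)*tot - 1 || 6*acc + 3*tot <= -7
Answer: WP = 6*acc == t + (3/2)*tot - 1 || 6*acc + 3*tot <= -7


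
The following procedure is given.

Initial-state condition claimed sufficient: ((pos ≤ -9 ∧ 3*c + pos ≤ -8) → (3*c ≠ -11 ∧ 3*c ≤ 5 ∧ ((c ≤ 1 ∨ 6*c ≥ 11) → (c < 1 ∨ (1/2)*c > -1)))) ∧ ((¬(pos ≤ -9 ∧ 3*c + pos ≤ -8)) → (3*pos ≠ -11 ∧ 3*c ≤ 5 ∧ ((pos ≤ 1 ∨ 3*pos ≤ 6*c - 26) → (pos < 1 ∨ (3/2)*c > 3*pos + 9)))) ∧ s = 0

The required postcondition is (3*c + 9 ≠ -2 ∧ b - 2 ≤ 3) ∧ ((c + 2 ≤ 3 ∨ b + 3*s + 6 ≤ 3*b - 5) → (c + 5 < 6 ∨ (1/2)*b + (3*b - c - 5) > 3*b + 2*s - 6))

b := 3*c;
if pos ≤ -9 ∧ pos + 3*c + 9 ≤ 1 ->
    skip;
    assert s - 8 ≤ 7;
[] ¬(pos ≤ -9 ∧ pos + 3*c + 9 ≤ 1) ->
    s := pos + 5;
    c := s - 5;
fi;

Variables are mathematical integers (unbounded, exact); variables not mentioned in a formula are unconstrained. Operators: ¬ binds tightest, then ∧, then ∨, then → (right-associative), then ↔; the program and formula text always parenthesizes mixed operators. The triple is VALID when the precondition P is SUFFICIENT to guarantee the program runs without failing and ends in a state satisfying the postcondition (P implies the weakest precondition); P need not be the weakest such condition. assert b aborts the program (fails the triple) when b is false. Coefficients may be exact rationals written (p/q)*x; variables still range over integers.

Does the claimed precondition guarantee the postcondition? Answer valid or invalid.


Working backward. After the program, the postcondition (3*c + 9 ≠ -2 ∧ b - 2 ≤ 3) ∧ ((c + 2 ≤ 3 ∨ b + 3*s + 6 ≤ 3*b - 5) → (c + 5 < 6 ∨ (1/2)*b + (3*b - c - 5) > 3*b + 2*s - 6)) must hold; in canonical form it is 3*c ≠ -11 ∧ b ≤ 5 ∧ ((c ≤ 1 ∨ 3*s ≤ 2*b - 11) → (c < 1 ∨ (1/2)*b > c + 2*s - 1)).
Then branch requires s ≤ 15 ∧ 3*c ≠ -11 ∧ b ≤ 5 ∧ ((c ≤ 1 ∨ 3*s ≤ 2*b - 11) → (c < 1 ∨ (1/2)*b > c + 2*s - 1)); else branch requires 3*pos ≠ -11 ∧ b ≤ 5 ∧ ((pos ≤ 1 ∨ 3*pos ≤ 2*b - 26) → (pos < 1 ∨ (1/2)*b > 3*pos + 9)).
Before the if: ((pos ≤ -9 ∧ 3*c + pos ≤ -8) → (s ≤ 15 ∧ 3*c ≠ -11 ∧ b ≤ 5 ∧ ((c ≤ 1 ∨ 3*s ≤ 2*b - 11) → (c < 1 ∨ (1/2)*b > c + 2*s - 1)))) ∧ ((¬(pos ≤ -9 ∧ 3*c + pos ≤ -8)) → (3*pos ≠ -11 ∧ b ≤ 5 ∧ ((pos ≤ 1 ∨ 3*pos ≤ 2*b - 26) → (pos < 1 ∨ (1/2)*b > 3*pos + 9))))
Before b := 3*c: ((pos ≤ -9 ∧ 3*c + pos ≤ -8) → (s ≤ 15 ∧ 3*c ≠ -11 ∧ 3*c ≤ 5 ∧ ((c ≤ 1 ∨ 3*s ≤ 6*c - 11) → (c < 1 ∨ (1/2)*c > 2*s - 1)))) ∧ ((¬(pos ≤ -9 ∧ 3*c + pos ≤ -8)) → (3*pos ≠ -11 ∧ 3*c ≤ 5 ∧ ((pos ≤ 1 ∨ 3*pos ≤ 6*c - 26) → (pos < 1 ∨ (3/2)*c > 3*pos + 9))))
The weakest precondition is ((pos ≤ -9 ∧ 3*c + pos ≤ -8) → (s ≤ 15 ∧ 3*c ≠ -11 ∧ 3*c ≤ 5 ∧ ((c ≤ 1 ∨ 3*s ≤ 6*c - 11) → (c < 1 ∨ (1/2)*c > 2*s - 1)))) ∧ ((¬(pos ≤ -9 ∧ 3*c + pos ≤ -8)) → (3*pos ≠ -11 ∧ 3*c ≤ 5 ∧ ((pos ≤ 1 ∨ 3*pos ≤ 6*c - 26) → (pos < 1 ∨ (3/2)*c > 3*pos + 9)))).
Check whether ((pos ≤ -9 ∧ 3*c + pos ≤ -8) → (3*c ≠ -11 ∧ 3*c ≤ 5 ∧ ((c ≤ 1 ∨ 6*c ≥ 11) → (c < 1 ∨ (1/2)*c > -1)))) ∧ ((¬(pos ≤ -9 ∧ 3*c + pos ≤ -8)) → (3*pos ≠ -11 ∧ 3*c ≤ 5 ∧ ((pos ≤ 1 ∨ 3*pos ≤ 6*c - 26) → (pos < 1 ∨ (3/2)*c > 3*pos + 9)))) ∧ s = 0 implies it.
Every state satisfying the precondition satisfies the weakest precondition: the implication holds.
Answer: valid


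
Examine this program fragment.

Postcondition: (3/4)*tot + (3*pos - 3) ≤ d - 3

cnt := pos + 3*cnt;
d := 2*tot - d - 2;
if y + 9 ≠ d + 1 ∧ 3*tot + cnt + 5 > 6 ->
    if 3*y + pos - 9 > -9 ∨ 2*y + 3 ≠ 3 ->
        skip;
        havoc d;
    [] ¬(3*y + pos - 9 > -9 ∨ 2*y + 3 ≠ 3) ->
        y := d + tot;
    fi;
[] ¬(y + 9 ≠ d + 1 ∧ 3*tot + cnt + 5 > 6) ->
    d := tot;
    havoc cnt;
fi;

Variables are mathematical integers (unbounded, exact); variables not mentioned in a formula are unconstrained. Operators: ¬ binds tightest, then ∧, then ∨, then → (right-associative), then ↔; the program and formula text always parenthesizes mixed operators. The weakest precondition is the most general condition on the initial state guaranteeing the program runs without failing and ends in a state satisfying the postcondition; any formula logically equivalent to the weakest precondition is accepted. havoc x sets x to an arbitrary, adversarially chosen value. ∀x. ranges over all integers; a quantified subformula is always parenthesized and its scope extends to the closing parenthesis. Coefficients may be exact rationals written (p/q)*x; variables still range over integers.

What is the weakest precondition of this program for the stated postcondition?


Working backward. After the program, the postcondition (3/4)*tot + (3*pos - 3) ≤ d - 3 must hold; in canonical form it is 3*pos + (3/4)*tot ≤ d.
Then branch requires ((pos + 3*y > 0 ∨ 2*y ≠ 0) → (∀d_1. 3*pos + (3/4)*tot ≤ d_1)) ∧ ((¬(pos + 3*y > 0 ∨ 2*y ≠ 0)) → 3*pos + (3/4)*tot ≤ d); else branch requires 3*pos ≤ (1/4)*tot.
Before the if: ((y ≠ d - 8 ∧ cnt + 3*tot > 1) → (((pos + 3*y > 0 ∨ 2*y ≠ 0) → (∀d_1. 3*pos + (3/4)*tot ≤ d_1)) ∧ ((¬(pos + 3*y > 0 ∨ 2*y ≠ 0)) → 3*pos + (3/4)*tot ≤ d))) ∧ ((¬(y ≠ d - 8 ∧ cnt + 3*tot > 1)) → 3*pos ≤ (1/4)*tot)
Before d := 2*tot - d - 2: ((d + y ≠ 2*tot - 10 ∧ cnt + 3*tot > 1) → (((pos + 3*y > 0 ∨ 2*y ≠ 0) → (∀d_1. 3*pos + (3/4)*tot ≤ d_1)) ∧ ((¬(pos + 3*y > 0 ∨ 2*y ≠ 0)) → d + 3*pos ≤ (5/4)*tot - 2))) ∧ ((¬(d + y ≠ 2*tot - 10 ∧ cnt + 3*tot > 1)) → 3*pos ≤ (1/4)*tot)
Before cnt := pos + 3*cnt: ((d + y ≠ 2*tot - 10 ∧ 3*cnt + pos + 3*tot > 1) → (((pos + 3*y > 0 ∨ 2*y ≠ 0) → (∀d_1. 3*pos + (3/4)*tot ≤ d_1)) ∧ ((¬(pos + 3*y > 0 ∨ 2*y ≠ 0)) → d + 3*pos ≤ (5/4)*tot - 2))) ∧ ((¬(d + y ≠ 2*tot - 10 ∧ 3*cnt + pos + 3*tot > 1)) → 3*pos ≤ (1/4)*tot)
Answer: WP = ((d + y ≠ 2*tot - 10 ∧ 3*cnt + pos + 3*tot > 1) → (((pos + 3*y > 0 ∨ 2*y ≠ 0) → (∀d_1. 3*pos + (3/4)*tot ≤ d_1)) ∧ ((¬(pos + 3*y > 0 ∨ 2*y ≠ 0)) → d + 3*pos ≤ (5/4)*tot - 2))) ∧ ((¬(d + y ≠ 2*tot - 10 ∧ 3*cnt + pos + 3*tot > 1)) → 3*pos ≤ (1/4)*tot)


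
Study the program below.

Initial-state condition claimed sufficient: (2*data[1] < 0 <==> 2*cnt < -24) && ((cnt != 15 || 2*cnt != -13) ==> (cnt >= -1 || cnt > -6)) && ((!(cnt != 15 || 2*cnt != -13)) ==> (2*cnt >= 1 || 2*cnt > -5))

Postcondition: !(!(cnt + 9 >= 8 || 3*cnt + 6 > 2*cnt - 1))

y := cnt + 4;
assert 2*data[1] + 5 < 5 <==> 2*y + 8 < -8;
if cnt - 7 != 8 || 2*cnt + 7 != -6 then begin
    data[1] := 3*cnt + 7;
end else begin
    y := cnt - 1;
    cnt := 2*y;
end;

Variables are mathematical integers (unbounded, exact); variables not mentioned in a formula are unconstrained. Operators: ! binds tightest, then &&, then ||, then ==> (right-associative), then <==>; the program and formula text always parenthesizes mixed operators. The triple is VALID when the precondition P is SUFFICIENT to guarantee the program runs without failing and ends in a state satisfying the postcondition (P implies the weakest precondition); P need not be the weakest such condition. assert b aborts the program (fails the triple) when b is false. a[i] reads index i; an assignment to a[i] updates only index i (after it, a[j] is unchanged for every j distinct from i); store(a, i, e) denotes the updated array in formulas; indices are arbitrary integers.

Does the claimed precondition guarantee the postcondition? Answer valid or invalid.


Working backward. After the program, the postcondition !(!(cnt + 9 >= 8 || 3*cnt + 6 > 2*cnt - 1)) must hold; in canonical form it is cnt >= -1 || cnt > -7.
Then branch requires cnt >= -1 || cnt > -7; else branch requires 2*cnt >= 1 || 2*cnt > -5.
Before the if: ((cnt != 15 || 2*cnt != -13) ==> (cnt >= -1 || cnt > -7)) && ((!(cnt != 15 || 2*cnt != -13)) ==> (2*cnt >= 1 || 2*cnt > -5))
Before assert 2*data[1] + 5 < 5 <==> 2*y + 8 < -8: (2*data[1] < 0 <==> 2*y < -16) && ((cnt != 15 || 2*cnt != -13) ==> (cnt >= -1 || cnt > -7)) && ((!(cnt != 15 || 2*cnt != -13)) ==> (2*cnt >= 1 || 2*cnt > -5))
Before y := cnt + 4: (2*data[1] < 0 <==> 2*cnt < -24) && ((cnt != 15 || 2*cnt != -13) ==> (cnt >= -1 || cnt > -7)) && ((!(cnt != 15 || 2*cnt != -13)) ==> (2*cnt >= 1 || 2*cnt > -5))
The weakest precondition is (2*data[1] < 0 <==> 2*cnt < -24) && ((cnt != 15 || 2*cnt != -13) ==> (cnt >= -1 || cnt > -7)) && ((!(cnt != 15 || 2*cnt != -13)) ==> (2*cnt >= 1 || 2*cnt > -5)).
Check whether (2*data[1] < 0 <==> 2*cnt < -24) && ((cnt != 15 || 2*cnt != -13) ==> (cnt >= -1 || cnt > -6)) && ((!(cnt != 15 || 2*cnt != -13)) ==> (2*cnt >= 1 || 2*cnt > -5)) implies it.
Every state satisfying the precondition satisfies the weakest precondition: the implication holds.
Answer: valid


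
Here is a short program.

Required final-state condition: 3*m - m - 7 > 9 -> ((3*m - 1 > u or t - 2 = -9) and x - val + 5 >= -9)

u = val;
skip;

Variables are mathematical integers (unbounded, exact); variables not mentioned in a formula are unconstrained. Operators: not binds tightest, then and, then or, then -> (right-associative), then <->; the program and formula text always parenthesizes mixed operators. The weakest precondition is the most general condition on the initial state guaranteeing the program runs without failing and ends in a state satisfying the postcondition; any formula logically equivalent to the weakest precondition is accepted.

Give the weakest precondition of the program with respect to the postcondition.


Working backward. After the program, the postcondition 3*m - m - 7 > 9 -> ((3*m - 1 > u or t - 2 = -9) and x - val + 5 >= -9) must hold; in canonical form it is 2*m > 16 -> ((3*m > u + 1 or t = -7) and x >= val - 14).
Before skip: 2*m > 16 -> ((3*m > u + 1 or t = -7) and x >= val - 14)
Before u := val: 2*m > 16 -> ((3*m > val + 1 or t = -7) and x >= val - 14)
Answer: WP = 2*m > 16 -> ((3*m > val + 1 or t = -7) and x >= val - 14)


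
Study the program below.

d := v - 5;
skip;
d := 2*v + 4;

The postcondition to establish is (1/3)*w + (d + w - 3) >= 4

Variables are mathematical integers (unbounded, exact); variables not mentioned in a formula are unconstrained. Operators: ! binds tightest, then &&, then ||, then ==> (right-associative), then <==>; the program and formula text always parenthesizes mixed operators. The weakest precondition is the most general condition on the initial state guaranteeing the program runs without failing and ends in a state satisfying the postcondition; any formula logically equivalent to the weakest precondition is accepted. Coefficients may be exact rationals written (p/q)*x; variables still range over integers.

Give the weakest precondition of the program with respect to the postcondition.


Working backward. After the program, the postcondition (1/3)*w + (d + w - 3) >= 4 must hold; in canonical form it is d + (4/3)*w >= 7.
Before d := 2*v + 4: 2*v + (4/3)*w >= 3
Before skip: 2*v + (4/3)*w >= 3
Before d := v - 5: 2*v + (4/3)*w >= 3
Answer: WP = 2*v + (4/3)*w >= 3


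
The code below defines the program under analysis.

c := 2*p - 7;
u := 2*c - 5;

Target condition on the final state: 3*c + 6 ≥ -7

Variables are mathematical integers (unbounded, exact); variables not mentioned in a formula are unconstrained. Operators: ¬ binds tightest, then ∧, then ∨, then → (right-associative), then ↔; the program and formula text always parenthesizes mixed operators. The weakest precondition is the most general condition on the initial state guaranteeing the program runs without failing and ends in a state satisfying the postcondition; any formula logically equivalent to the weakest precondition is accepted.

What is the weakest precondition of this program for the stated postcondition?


Working backward. After the program, the postcondition 3*c + 6 ≥ -7 must hold; in canonical form it is 3*c ≥ -13.
Before u := 2*c - 5: 3*c ≥ -13
Before c := 2*p - 7: 6*p ≥ 8
Answer: WP = 6*p ≥ 8


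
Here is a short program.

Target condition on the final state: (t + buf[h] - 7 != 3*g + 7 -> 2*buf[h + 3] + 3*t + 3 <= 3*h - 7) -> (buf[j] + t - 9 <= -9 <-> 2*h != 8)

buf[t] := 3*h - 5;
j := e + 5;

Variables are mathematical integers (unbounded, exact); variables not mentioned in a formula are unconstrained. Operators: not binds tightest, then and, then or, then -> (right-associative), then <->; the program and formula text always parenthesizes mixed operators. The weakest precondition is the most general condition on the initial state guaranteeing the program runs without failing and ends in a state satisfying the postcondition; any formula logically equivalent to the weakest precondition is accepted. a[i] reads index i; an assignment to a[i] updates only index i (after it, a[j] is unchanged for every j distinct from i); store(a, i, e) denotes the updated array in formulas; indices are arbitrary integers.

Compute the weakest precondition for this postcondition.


Working backward. After the program, the postcondition (t + buf[h] - 7 != 3*g + 7 -> 2*buf[h + 3] + 3*t + 3 <= 3*h - 7) -> (buf[j] + t - 9 <= -9 <-> 2*h != 8) must hold; in canonical form it is (buf[h] + t != 3*g + 14 -> 2*buf[h + 3] + 3*t <= 3*h - 10) -> (buf[j] + t <= 0 <-> 2*h != 8).
Before j := e + 5: (buf[h] + t != 3*g + 14 -> 2*buf[h + 3] + 3*t <= 3*h - 10) -> (buf[e + 5] + t <= 0 <-> 2*h != 8)
Before buf[t] := 3*h - 5: (store(buf, t, 3*h - 5)[h] + t != 3*g + 14 -> 2*store(buf, t, 3*h - 5)[h + 3] + 3*t <= 3*h - 10) -> (store(buf, t, 3*h - 5)[e + 5] + t <= 0 <-> 2*h != 8)
Answer: WP = (store(buf, t, 3*h - 5)[h] + t != 3*g + 14 -> 2*store(buf, t, 3*h - 5)[h + 3] + 3*t <= 3*h - 10) -> (store(buf, t, 3*h - 5)[e + 5] + t <= 0 <-> 2*h != 8)


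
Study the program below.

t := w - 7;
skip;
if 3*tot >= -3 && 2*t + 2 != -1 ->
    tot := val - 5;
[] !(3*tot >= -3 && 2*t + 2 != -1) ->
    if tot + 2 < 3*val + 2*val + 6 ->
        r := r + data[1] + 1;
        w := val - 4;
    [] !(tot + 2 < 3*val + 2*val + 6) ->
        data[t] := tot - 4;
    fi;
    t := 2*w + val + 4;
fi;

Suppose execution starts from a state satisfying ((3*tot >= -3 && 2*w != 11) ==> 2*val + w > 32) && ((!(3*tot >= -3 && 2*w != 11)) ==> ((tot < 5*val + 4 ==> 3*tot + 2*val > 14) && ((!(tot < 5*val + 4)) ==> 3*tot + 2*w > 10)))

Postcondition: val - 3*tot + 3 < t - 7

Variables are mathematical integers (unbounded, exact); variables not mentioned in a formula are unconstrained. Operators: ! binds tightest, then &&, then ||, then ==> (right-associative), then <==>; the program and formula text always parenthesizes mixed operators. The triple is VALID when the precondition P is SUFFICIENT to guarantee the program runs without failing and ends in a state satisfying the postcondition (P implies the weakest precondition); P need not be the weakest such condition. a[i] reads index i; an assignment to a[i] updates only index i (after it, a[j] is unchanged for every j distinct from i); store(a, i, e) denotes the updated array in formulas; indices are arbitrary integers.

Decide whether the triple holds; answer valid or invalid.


Working backward. After the program, the postcondition val - 3*tot + 3 < t - 7 must hold; in canonical form it is val < t + 3*tot - 10.
Then branch requires t + 2*val > 25; else branch requires (tot < 5*val + 4 ==> 3*tot + 2*val > 14) && ((!(tot < 5*val + 4)) ==> 3*tot + 2*w > 6).
Before the if: ((3*tot >= -3 && 2*t != -3) ==> t + 2*val > 25) && ((!(3*tot >= -3 && 2*t != -3)) ==> ((tot < 5*val + 4 ==> 3*tot + 2*val > 14) && ((!(tot < 5*val + 4)) ==> 3*tot + 2*w > 6)))
Before skip: ((3*tot >= -3 && 2*t != -3) ==> t + 2*val > 25) && ((!(3*tot >= -3 && 2*t != -3)) ==> ((tot < 5*val + 4 ==> 3*tot + 2*val > 14) && ((!(tot < 5*val + 4)) ==> 3*tot + 2*w > 6)))
Before t := w - 7: ((3*tot >= -3 && 2*w != 11) ==> 2*val + w > 32) && ((!(3*tot >= -3 && 2*w != 11)) ==> ((tot < 5*val + 4 ==> 3*tot + 2*val > 14) && ((!(tot < 5*val + 4)) ==> 3*tot + 2*w > 6)))
The weakest precondition is ((3*tot >= -3 && 2*w != 11) ==> 2*val + w > 32) && ((!(3*tot >= -3 && 2*w != 11)) ==> ((tot < 5*val + 4 ==> 3*tot + 2*val > 14) && ((!(tot < 5*val + 4)) ==> 3*tot + 2*w > 6))).
Check whether ((3*tot >= -3 && 2*w != 11) ==> 2*val + w > 32) && ((!(3*tot >= -3 && 2*w != 11)) ==> ((tot < 5*val + 4 ==> 3*tot + 2*val > 14) && ((!(tot < 5*val + 4)) ==> 3*tot + 2*w > 10))) implies it.
Every state satisfying the precondition satisfies the weakest precondition: the implication holds.
Answer: valid


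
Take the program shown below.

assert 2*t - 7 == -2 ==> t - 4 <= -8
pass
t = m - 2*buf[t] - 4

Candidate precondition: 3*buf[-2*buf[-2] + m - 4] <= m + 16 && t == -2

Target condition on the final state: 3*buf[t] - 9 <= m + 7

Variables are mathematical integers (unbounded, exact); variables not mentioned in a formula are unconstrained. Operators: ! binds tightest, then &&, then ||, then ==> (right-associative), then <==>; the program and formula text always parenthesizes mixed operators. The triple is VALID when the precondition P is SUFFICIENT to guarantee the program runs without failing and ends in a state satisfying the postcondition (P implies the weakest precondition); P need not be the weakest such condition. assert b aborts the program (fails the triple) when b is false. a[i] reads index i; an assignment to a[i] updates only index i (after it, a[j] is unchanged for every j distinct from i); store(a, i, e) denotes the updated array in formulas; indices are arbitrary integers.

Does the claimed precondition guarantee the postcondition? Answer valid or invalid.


Working backward. After the program, the postcondition 3*buf[t] - 9 <= m + 7 must hold; in canonical form it is 3*buf[t] <= m + 16.
Before t := m - 2*buf[t] - 4: 3*buf[-2*buf[t] + m - 4] <= m + 16
Before skip: 3*buf[-2*buf[t] + m - 4] <= m + 16
Before assert 2*t - 7 == -2 ==> t - 4 <= -8: (2*t == 5 ==> t <= -4) && 3*buf[-2*buf[t] + m - 4] <= m + 16
The weakest precondition is (2*t == 5 ==> t <= -4) && 3*buf[-2*buf[t] + m - 4] <= m + 16.
Check whether 3*buf[-2*buf[-2] + m - 4] <= m + 16 && t == -2 implies it.
Every state satisfying the precondition satisfies the weakest precondition: the implication holds.
Answer: valid


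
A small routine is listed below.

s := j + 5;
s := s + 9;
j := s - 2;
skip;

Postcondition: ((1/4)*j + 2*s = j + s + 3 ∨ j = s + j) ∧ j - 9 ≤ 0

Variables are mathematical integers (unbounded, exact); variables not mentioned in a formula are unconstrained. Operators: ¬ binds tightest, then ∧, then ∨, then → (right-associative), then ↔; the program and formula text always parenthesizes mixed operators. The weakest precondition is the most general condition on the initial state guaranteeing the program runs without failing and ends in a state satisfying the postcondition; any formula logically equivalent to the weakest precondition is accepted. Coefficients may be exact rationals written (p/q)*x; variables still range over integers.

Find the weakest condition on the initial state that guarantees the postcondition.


Working backward. After the program, the postcondition ((1/4)*j + 2*s = j + s + 3 ∨ j = s + j) ∧ j - 9 ≤ 0 must hold; in canonical form it is (s = (3/4)*j + 3 ∨ s = 0) ∧ j ≤ 9.
Before skip: (s = (3/4)*j + 3 ∨ s = 0) ∧ j ≤ 9
Before j := s - 2: ((1/4)*s = 3/2 ∨ s = 0) ∧ s ≤ 11
Before s := s + 9: ((1/4)*s = -3/4 ∨ s = -9) ∧ s ≤ 2
Before s := j + 5: ((1/4)*j = -2 ∨ j = -14) ∧ j ≤ -3
Answer: WP = ((1/4)*j = -2 ∨ j = -14) ∧ j ≤ -3


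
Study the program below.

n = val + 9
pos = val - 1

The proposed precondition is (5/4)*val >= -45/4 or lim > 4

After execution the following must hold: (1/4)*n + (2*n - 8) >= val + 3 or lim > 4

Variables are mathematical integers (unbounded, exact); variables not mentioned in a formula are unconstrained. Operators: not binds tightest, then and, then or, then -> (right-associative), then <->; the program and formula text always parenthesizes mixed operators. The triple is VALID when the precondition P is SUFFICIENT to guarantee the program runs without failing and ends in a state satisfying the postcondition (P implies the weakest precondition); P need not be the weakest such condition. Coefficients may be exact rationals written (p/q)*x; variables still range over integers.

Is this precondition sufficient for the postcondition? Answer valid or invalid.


Working backward. After the program, the postcondition (1/4)*n + (2*n - 8) >= val + 3 or lim > 4 must hold; in canonical form it is (9/4)*n >= val + 11 or lim > 4.
Before pos := val - 1: (9/4)*n >= val + 11 or lim > 4
Before n := val + 9: (5/4)*val >= -37/4 or lim > 4
The weakest precondition is (5/4)*val >= -37/4 or lim > 4.
Check whether (5/4)*val >= -45/4 or lim > 4 implies it.
Countermodel: at the initial state lim = 4, val = -9, the precondition holds but the weakest precondition fails.
Answer: invalid


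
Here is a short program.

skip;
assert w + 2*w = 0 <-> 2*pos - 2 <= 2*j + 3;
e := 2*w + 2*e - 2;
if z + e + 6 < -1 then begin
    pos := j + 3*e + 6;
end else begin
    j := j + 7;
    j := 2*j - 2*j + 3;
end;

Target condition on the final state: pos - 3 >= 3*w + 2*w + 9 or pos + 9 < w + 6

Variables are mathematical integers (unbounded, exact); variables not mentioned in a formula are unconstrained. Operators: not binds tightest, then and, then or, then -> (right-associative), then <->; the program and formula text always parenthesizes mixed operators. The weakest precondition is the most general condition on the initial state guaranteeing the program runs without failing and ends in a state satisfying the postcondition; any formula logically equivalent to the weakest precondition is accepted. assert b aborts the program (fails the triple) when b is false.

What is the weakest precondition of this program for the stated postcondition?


Working backward. After the program, the postcondition pos - 3 >= 3*w + 2*w + 9 or pos + 9 < w + 6 must hold; in canonical form it is pos >= 5*w + 12 or pos < w - 3.
Then branch requires 3*e + j >= 5*w + 6 or 3*e + j < w - 9; else branch requires pos >= 5*w + 12 or pos < w - 3.
Before the if: (e + z < -7 -> (3*e + j >= 5*w + 6 or 3*e + j < w - 9)) and ((not (e + z < -7)) -> (pos >= 5*w + 12 or pos < w - 3))
Before e := 2*w + 2*e - 2: (2*e + 2*w + z < -5 -> (6*e + j + w >= 12 or 6*e + j + 5*w < -3)) and ((not (2*e + 2*w + z < -5)) -> (pos >= 5*w + 12 or pos < w - 3))
Before assert w + 2*w = 0 <-> 2*pos - 2 <= 2*j + 3: (3*w = 0 <-> 2*pos <= 2*j + 5) and (2*e + 2*w + z < -5 -> (6*e + j + w >= 12 or 6*e + j + 5*w < -3)) and ((not (2*e + 2*w + z < -5)) -> (pos >= 5*w + 12 or pos < w - 3))
Before skip: (3*w = 0 <-> 2*pos <= 2*j + 5) and (2*e + 2*w + z < -5 -> (6*e + j + w >= 12 or 6*e + j + 5*w < -3)) and ((not (2*e + 2*w + z < -5)) -> (pos >= 5*w + 12 or pos < w - 3))
Answer: WP = (3*w = 0 <-> 2*pos <= 2*j + 5) and (2*e + 2*w + z < -5 -> (6*e + j + w >= 12 or 6*e + j + 5*w < -3)) and ((not (2*e + 2*w + z < -5)) -> (pos >= 5*w + 12 or pos < w - 3))


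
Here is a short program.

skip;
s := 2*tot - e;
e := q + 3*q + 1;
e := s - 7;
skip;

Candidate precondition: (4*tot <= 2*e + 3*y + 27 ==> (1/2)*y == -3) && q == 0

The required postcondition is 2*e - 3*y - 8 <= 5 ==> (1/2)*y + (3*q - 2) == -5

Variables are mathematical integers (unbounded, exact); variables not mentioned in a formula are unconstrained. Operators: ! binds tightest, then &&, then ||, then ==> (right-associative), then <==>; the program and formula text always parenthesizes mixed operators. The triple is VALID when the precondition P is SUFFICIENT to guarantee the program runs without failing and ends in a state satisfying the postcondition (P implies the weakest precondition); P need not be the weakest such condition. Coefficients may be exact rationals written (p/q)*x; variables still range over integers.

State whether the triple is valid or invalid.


Working backward. After the program, the postcondition 2*e - 3*y - 8 <= 5 ==> (1/2)*y + (3*q - 2) == -5 must hold; in canonical form it is 2*e <= 3*y + 13 ==> 3*q + (1/2)*y == -3.
Before skip: 2*e <= 3*y + 13 ==> 3*q + (1/2)*y == -3
Before e := s - 7: 2*s <= 3*y + 27 ==> 3*q + (1/2)*y == -3
Before e := q + 3*q + 1: 2*s <= 3*y + 27 ==> 3*q + (1/2)*y == -3
Before s := 2*tot - e: 4*tot <= 2*e + 3*y + 27 ==> 3*q + (1/2)*y == -3
Before skip: 4*tot <= 2*e + 3*y + 27 ==> 3*q + (1/2)*y == -3
The weakest precondition is 4*tot <= 2*e + 3*y + 27 ==> 3*q + (1/2)*y == -3.
Check whether (4*tot <= 2*e + 3*y + 27 ==> (1/2)*y == -3) && q == 0 implies it.
Every state satisfying the precondition satisfies the weakest precondition: the implication holds.
Answer: valid


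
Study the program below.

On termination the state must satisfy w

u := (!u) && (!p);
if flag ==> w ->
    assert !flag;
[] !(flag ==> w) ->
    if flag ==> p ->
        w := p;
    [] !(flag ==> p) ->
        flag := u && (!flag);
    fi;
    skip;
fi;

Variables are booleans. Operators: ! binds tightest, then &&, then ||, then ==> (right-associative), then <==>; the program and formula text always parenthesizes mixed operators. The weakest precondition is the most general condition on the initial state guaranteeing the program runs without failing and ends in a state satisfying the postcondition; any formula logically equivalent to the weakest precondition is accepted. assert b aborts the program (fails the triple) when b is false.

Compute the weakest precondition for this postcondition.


Working backward. After the program, w must hold.
Then branch requires (!flag) && w; else branch requires ((flag ==> p) ==> p) && ((!(flag ==> p)) ==> w).
Before the if: ((flag ==> w) ==> ((!flag) && w)) && ((!(flag ==> w)) ==> (((flag ==> p) ==> p) && ((!(flag ==> p)) ==> w)))
Before u := (!u) && (!p): ((flag ==> w) ==> ((!flag) && w)) && ((!(flag ==> w)) ==> (((flag ==> p) ==> p) && ((!(flag ==> p)) ==> w)))
Answer: WP = ((flag ==> w) ==> ((!flag) && w)) && ((!(flag ==> w)) ==> (((flag ==> p) ==> p) && ((!(flag ==> p)) ==> w)))
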